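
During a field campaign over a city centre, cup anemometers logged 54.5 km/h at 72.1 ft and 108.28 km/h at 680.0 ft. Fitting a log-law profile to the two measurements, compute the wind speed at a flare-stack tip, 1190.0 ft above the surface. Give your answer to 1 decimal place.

121.7 km/h

Log law: V ∝ ln(z/z₀). From the pair, with r = V₁/V₂ = 0.50332,
ln z₀ = (ln z₁ − r·ln z₂)/(1 − r) = (4.2781 − 0.50332×6.5221)/0.49668 = 2.0040 → z₀ = 7.418 ft
V₃ = V₁ · ln(z₃/z₀)/ln(z₁/z₀) = 54.5 × 5.0777/2.2741 = 121.6916 km/h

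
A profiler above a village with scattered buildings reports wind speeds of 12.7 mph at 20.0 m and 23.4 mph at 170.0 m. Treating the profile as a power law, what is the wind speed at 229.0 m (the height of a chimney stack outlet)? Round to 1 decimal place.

First find α: α = ln(V₂/V₁)/ln(z₂/z₁) = ln(23.4/12.7)/ln(170.0/20.0) = 0.61113/2.14007 = 0.2856
Extrapolate from 170.0 m to 229.0 m: V₃ = 23.4 × (229.0/170.0)^0.2856 = 23.4 × 1.0888 = 25.4780 mph

25.5 mph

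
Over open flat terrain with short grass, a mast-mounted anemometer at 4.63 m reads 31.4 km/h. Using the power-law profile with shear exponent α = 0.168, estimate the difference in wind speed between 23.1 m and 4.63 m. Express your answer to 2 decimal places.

9.73 km/h

Power law: V₂ = V₁ · (z₂/z₁)^α = 31.4 × (4.9892)^0.168 = 41.1338 km/h
ΔV = 41.1338 − 31.4 = 9.7338 km/h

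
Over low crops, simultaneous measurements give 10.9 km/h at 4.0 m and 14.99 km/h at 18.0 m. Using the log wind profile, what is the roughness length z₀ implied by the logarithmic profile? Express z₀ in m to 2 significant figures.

Log law: V(z) ∝ ln(z/z₀). With r = V₁/V₂ = 10.9/14.99 = 0.72715,
r · ln(z₂/z₀) = ln(z₁/z₀) ⇒ ln z₀ = (ln z₁ − r·ln z₂)/(1 − r)
ln z₀ = (1.38629 − 0.72715×2.89037) / 0.27285 = -2.6221
z₀ = exp(-2.6221) = 0.07265 m

z₀ ≈ 0.073 m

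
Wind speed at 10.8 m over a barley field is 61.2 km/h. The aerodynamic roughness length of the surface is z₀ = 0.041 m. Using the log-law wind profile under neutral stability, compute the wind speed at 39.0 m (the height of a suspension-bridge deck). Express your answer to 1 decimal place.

75.3 km/h

Log law: V(z) ∝ ln(z/z₀), so V₂/V₁ = ln(z₂/z₀) / ln(z₁/z₀).
ln(39.0/0.041) = 6.8577, ln(10.8/0.041) = 5.5737
V₂ = 61.2 × 6.8577/5.5737 = 61.2 × 1.2304 = 75.2986 km/h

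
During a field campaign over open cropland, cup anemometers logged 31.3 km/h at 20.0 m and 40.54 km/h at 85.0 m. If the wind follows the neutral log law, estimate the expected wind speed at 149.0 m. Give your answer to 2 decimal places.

Log law: V ∝ ln(z/z₀). From the pair, with r = V₁/V₂ = 0.77208,
ln z₀ = (ln z₁ − r·ln z₂)/(1 − r) = (2.9957 − 0.77208×4.4427)/0.22792 = -1.9056 → z₀ = 0.1487 m
V₃ = V₁ · ln(z₃/z₀)/ln(z₁/z₀) = 31.3 × 6.9096/4.9014 = 44.1244 km/h

44.12 km/h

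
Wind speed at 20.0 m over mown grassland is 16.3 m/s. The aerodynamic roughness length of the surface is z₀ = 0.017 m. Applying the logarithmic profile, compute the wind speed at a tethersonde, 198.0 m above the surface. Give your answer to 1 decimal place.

21.6 m/s

Log law: V(z) ∝ ln(z/z₀), so V₂/V₁ = ln(z₂/z₀) / ln(z₁/z₀).
ln(198.0/0.017) = 9.3628, ln(20.0/0.017) = 7.0703
V₂ = 16.3 × 9.3628/7.0703 = 16.3 × 1.3242 = 21.5853 m/s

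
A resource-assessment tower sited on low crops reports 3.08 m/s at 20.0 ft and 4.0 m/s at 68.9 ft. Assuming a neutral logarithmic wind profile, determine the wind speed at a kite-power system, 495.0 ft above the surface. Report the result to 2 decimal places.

5.47 m/s

Log law: V ∝ ln(z/z₀). From the pair, with r = V₁/V₂ = 0.77000,
ln z₀ = (ln z₁ − r·ln z₂)/(1 − r) = (2.9957 − 0.77000×4.2327)/0.23000 = -1.1453 → z₀ = 0.3181 ft
V₃ = V₁ · ln(z₃/z₀)/ln(z₁/z₀) = 3.08 × 7.3498/4.1410 = 5.4667 m/s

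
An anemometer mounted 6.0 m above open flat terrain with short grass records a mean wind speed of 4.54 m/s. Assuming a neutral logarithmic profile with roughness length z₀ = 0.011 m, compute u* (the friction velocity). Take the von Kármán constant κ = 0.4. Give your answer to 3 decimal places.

Log law: V(z) = (u*/κ) · ln(z/z₀) ⇒ u* = κ · V / ln(z/z₀)
u* = 0.4 × 4.54 / ln(6.0/0.011) = 0.4 × 4.54 / 6.3016
   = 1.8160 / 6.3016 = 0.2882 m/s

u* ≈ 0.288 m/s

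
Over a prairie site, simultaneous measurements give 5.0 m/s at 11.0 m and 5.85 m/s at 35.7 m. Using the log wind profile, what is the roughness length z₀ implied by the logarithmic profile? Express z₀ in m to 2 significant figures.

z₀ ≈ 0.011 m

Log law: V(z) ∝ ln(z/z₀). With r = V₁/V₂ = 5.0/5.85 = 0.85470,
r · ln(z₂/z₀) = ln(z₁/z₀) ⇒ ln z₀ = (ln z₁ − r·ln z₂)/(1 − r)
ln z₀ = (2.39790 − 0.85470×3.57515) / 0.14530 = -4.5271
z₀ = exp(-4.5271) = 0.01081 m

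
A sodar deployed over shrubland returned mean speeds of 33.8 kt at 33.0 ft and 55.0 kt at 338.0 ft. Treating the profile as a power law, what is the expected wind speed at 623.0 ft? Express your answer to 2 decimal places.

First find α: α = ln(V₂/V₁)/ln(z₂/z₁) = ln(55.0/33.8)/ln(338.0/33.0) = 0.48687/2.32654 = 0.2093
Extrapolate from 338.0 ft to 623.0 ft: V₃ = 55.0 × (623.0/338.0)^0.2093 = 55.0 × 1.1365 = 62.5084 kt

62.51 kt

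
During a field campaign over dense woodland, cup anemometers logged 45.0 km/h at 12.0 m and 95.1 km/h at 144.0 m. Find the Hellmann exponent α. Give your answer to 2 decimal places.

α ≈ 0.30

Power law: V₂/V₁ = (z₂/z₁)^α ⇒ α = ln(V₂/V₁) / ln(z₂/z₁)
α = ln(95.1/45.0) / ln(144.0/12.0) = ln(2.1133) / ln(12.0000)
  = 0.74827 / 2.48491 = 0.30112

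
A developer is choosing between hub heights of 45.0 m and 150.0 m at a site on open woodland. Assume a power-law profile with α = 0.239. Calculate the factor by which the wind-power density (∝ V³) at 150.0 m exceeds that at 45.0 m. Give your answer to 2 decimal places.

Speed ratio: V_B/V_A = (z_B/z_A)^α = (150.0/45.0)^0.239 = (3.3333)^0.239 = 1.33342
Power-density ratio: P_B/P_A = (V_B/V_A)³ = (1.33342)³ = 2.37085

2.37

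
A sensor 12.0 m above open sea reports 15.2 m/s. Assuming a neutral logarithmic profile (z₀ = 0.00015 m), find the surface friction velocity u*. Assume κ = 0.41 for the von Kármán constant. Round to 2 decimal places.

u* ≈ 0.55 m/s

Log law: V(z) = (u*/κ) · ln(z/z₀) ⇒ u* = κ · V / ln(z/z₀)
u* = 0.41 × 15.2 / ln(12.0/0.00015) = 0.41 × 15.2 / 11.2898
   = 6.2320 / 11.2898 = 0.5520 m/s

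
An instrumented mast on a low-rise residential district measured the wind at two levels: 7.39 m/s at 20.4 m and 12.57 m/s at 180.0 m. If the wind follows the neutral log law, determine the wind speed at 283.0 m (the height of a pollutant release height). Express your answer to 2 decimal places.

13.65 m/s

Log law: V ∝ ln(z/z₀). From the pair, with r = V₁/V₂ = 0.58791,
ln z₀ = (ln z₁ − r·ln z₂)/(1 − r) = (3.0155 − 0.58791×5.1930)/0.41209 = -0.0909 → z₀ = 0.9131 m
V₃ = V₁ · ln(z₃/z₀)/ln(z₁/z₀) = 7.39 × 5.7363/3.1064 = 13.6465 m/s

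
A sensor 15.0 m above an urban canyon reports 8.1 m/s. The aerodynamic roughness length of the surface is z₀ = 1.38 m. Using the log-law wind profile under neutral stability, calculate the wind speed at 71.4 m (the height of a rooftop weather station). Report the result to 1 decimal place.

13.4 m/s

Log law: V(z) ∝ ln(z/z₀), so V₂/V₁ = ln(z₂/z₀) / ln(z₁/z₀).
ln(71.4/1.38) = 3.9462, ln(15.0/1.38) = 2.3860
V₂ = 8.1 × 3.9462/2.3860 = 8.1 × 1.6539 = 13.3968 m/s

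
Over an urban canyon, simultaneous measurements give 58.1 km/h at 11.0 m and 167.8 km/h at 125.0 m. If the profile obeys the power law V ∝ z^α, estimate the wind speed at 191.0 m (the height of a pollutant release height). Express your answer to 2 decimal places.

201.90 km/h

First find α: α = ln(V₂/V₁)/ln(z₂/z₁) = ln(167.8/58.1)/ln(125.0/11.0) = 1.06061/2.43042 = 0.4364
Extrapolate from 125.0 m to 191.0 m: V₃ = 167.8 × (191.0/125.0)^0.4364 = 167.8 × 1.2032 = 201.9023 km/h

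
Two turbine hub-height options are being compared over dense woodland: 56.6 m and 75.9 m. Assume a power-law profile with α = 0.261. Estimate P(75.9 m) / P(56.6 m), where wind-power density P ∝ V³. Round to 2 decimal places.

Speed ratio: V_B/V_A = (z_B/z_A)^α = (75.9/56.6)^0.261 = (1.3410)^0.261 = 1.07959
Power-density ratio: P_B/P_A = (V_B/V_A)³ = (1.07959)³ = 1.25827

1.26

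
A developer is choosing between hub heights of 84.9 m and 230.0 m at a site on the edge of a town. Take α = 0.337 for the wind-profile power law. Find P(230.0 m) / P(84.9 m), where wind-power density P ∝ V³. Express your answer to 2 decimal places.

Speed ratio: V_B/V_A = (z_B/z_A)^α = (230.0/84.9)^0.337 = (2.7091)^0.337 = 1.39914
Power-density ratio: P_B/P_A = (V_B/V_A)³ = (1.39914)³ = 2.73893

2.74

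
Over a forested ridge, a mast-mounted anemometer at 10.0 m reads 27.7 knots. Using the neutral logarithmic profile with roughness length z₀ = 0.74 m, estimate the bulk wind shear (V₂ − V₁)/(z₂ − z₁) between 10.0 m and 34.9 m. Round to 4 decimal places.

Log law: V₂ = V₁ · ln(z₂/z₀)/ln(z₁/z₀) = 27.7 × 3.8536/2.6037 = 40.9974 knots
ΔV/Δz = (40.9974 − 27.7)/(34.9 − 10.0) = 13.2974/24.9000 = 0.53403 knots/m

0.5340 knots/m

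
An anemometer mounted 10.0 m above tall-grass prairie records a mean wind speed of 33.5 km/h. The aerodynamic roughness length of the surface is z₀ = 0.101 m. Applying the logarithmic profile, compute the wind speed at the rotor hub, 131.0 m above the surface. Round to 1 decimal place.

Log law: V(z) ∝ ln(z/z₀), so V₂/V₁ = ln(z₂/z₀) / ln(z₁/z₀).
ln(131.0/0.101) = 7.1678, ln(10.0/0.101) = 4.5952
V₂ = 33.5 × 7.1678/4.5952 = 33.5 × 1.5598 = 52.2548 km/h

52.3 km/h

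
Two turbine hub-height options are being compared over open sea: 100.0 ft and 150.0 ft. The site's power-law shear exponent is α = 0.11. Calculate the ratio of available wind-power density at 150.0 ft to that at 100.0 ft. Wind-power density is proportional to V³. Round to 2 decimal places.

Speed ratio: V_B/V_A = (z_B/z_A)^α = (150.0/100.0)^0.11 = (1.5000)^0.11 = 1.04561
Power-density ratio: P_B/P_A = (V_B/V_A)³ = (1.04561)³ = 1.14317

1.14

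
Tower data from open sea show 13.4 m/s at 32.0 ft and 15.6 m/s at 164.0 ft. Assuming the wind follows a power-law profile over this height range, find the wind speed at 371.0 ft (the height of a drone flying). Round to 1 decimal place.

First find α: α = ln(V₂/V₁)/ln(z₂/z₁) = ln(15.6/13.4)/ln(164.0/32.0) = 0.15202/1.63413 = 0.0930
Extrapolate from 164.0 ft to 371.0 ft: V₃ = 15.6 × (371.0/164.0)^0.0930 = 15.6 × 1.0789 = 16.8308 m/s

16.8 m/s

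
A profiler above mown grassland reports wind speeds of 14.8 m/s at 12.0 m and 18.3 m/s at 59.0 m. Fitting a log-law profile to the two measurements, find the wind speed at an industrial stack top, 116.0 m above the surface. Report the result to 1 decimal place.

Log law: V ∝ ln(z/z₀). From the pair, with r = V₁/V₂ = 0.80874,
ln z₀ = (ln z₁ − r·ln z₂)/(1 − r) = (2.4849 − 0.80874×4.0775)/0.19126 = -4.2496 → z₀ = 0.01427 m
V₃ = V₁ · ln(z₃/z₀)/ln(z₁/z₀) = 14.8 × 9.0032/6.7346 = 19.7857 m/s

19.8 m/s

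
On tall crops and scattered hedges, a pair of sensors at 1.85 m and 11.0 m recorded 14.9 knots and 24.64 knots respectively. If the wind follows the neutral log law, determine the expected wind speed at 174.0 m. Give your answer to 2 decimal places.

Log law: V ∝ ln(z/z₀). From the pair, with r = V₁/V₂ = 0.60471,
ln z₀ = (ln z₁ − r·ln z₂)/(1 − r) = (0.6152 − 0.60471×2.3979)/0.39529 = -2.1120 → z₀ = 0.1210 m
V₃ = V₁ · ln(z₃/z₀)/ln(z₁/z₀) = 14.9 × 7.2710/2.7271 = 39.7259 knots

39.73 knots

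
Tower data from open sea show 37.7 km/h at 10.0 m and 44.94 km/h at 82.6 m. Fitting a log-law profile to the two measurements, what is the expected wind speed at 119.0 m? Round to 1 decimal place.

Log law: V ∝ ln(z/z₀). From the pair, with r = V₁/V₂ = 0.83890,
ln z₀ = (ln z₁ − r·ln z₂)/(1 − r) = (2.3026 − 0.83890×4.4140)/0.16110 = -8.6920 → z₀ = 0.0001679 m
V₃ = V₁ · ln(z₃/z₀)/ln(z₁/z₀) = 37.7 × 13.4711/10.9946 = 46.1920 km/h

46.2 km/h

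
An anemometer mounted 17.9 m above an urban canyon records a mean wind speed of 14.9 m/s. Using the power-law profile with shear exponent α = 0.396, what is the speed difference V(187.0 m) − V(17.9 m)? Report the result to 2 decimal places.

22.83 m/s

Power law: V₂ = V₁ · (z₂/z₁)^α = 14.9 × (10.4469)^0.396 = 37.7316 m/s
ΔV = 37.7316 − 14.9 = 22.8316 m/s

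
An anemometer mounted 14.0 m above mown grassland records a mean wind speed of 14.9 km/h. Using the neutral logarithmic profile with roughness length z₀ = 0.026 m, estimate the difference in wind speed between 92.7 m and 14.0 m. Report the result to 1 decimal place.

Log law: V₂ = V₁ · ln(z₂/z₀)/ln(z₁/z₀) = 14.9 × 8.1790/6.2887 = 19.3788 km/h
ΔV = 19.3788 − 14.9 = 4.4788 km/h

4.5 km/h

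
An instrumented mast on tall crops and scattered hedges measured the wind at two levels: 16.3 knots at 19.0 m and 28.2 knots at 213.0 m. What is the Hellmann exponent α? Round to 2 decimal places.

α ≈ 0.23

Power law: V₂/V₁ = (z₂/z₁)^α ⇒ α = ln(V₂/V₁) / ln(z₂/z₁)
α = ln(28.2/16.3) / ln(213.0/19.0) = ln(1.7301) / ln(11.2105)
  = 0.54816 / 2.41685 = 0.22681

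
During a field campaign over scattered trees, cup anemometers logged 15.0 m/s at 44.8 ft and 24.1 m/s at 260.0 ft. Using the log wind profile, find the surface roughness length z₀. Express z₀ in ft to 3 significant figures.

Log law: V(z) ∝ ln(z/z₀). With r = V₁/V₂ = 15.0/24.1 = 0.62241,
r · ln(z₂/z₀) = ln(z₁/z₀) ⇒ ln z₀ = (ln z₁ − r·ln z₂)/(1 − r)
ln z₀ = (3.80221 − 0.62241×5.56068) / 0.37759 = 0.9036
z₀ = exp(0.9036) = 2.469 ft

z₀ ≈ 2.47 ft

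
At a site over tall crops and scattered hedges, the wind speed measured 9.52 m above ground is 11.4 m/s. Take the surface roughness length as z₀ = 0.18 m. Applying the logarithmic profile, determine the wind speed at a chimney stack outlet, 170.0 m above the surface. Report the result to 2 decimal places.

Log law: V(z) ∝ ln(z/z₀), so V₂/V₁ = ln(z₂/z₀) / ln(z₁/z₀).
ln(170.0/0.18) = 6.8506, ln(9.52/0.18) = 3.9682
V₂ = 11.4 × 6.8506/3.9682 = 11.4 × 1.7264 = 19.6807 m/s

19.68 m/s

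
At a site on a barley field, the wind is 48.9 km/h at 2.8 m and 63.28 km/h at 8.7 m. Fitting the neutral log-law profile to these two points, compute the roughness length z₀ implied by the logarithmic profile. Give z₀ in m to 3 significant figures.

Log law: V(z) ∝ ln(z/z₀). With r = V₁/V₂ = 48.9/63.28 = 0.77276,
r · ln(z₂/z₀) = ln(z₁/z₀) ⇒ ln z₀ = (ln z₁ − r·ln z₂)/(1 − r)
ln z₀ = (1.02962 − 0.77276×2.16332) / 0.22724 = -2.8256
z₀ = exp(-2.8256) = 0.05927 m

z₀ ≈ 0.0593 m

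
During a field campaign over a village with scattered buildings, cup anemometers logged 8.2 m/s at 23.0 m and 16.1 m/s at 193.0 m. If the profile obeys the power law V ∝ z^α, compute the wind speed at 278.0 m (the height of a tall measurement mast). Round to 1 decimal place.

First find α: α = ln(V₂/V₁)/ln(z₂/z₁) = ln(16.1/8.2)/ln(193.0/23.0) = 0.67469/2.12720 = 0.3172
Extrapolate from 193.0 m to 278.0 m: V₃ = 16.1 × (278.0/193.0)^0.3172 = 16.1 × 1.1227 = 18.0756 m/s

18.1 m/s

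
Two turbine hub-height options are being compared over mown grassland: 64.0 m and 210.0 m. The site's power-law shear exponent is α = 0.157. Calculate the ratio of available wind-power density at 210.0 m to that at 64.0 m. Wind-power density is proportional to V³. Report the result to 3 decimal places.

1.750

Speed ratio: V_B/V_A = (z_B/z_A)^α = (210.0/64.0)^0.157 = (3.2812)^0.157 = 1.20509
Power-density ratio: P_B/P_A = (V_B/V_A)³ = (1.20509)³ = 1.75007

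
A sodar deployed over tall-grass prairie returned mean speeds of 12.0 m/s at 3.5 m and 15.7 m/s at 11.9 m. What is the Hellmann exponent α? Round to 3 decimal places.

Power law: V₂/V₁ = (z₂/z₁)^α ⇒ α = ln(V₂/V₁) / ln(z₂/z₁)
α = ln(15.7/12.0) / ln(11.9/3.5) = ln(1.3083) / ln(3.4000)
  = 0.26875 / 1.22378 = 0.21961

α ≈ 0.220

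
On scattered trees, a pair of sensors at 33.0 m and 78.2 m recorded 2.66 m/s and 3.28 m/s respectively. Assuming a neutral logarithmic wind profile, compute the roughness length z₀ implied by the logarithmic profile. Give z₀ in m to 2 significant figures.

z₀ ≈ 0.81 m

Log law: V(z) ∝ ln(z/z₀). With r = V₁/V₂ = 2.66/3.28 = 0.81098,
r · ln(z₂/z₀) = ln(z₁/z₀) ⇒ ln z₀ = (ln z₁ − r·ln z₂)/(1 − r)
ln z₀ = (3.49651 − 0.81098×4.35927) / 0.18902 = -0.2050
z₀ = exp(-0.2050) = 0.8146 m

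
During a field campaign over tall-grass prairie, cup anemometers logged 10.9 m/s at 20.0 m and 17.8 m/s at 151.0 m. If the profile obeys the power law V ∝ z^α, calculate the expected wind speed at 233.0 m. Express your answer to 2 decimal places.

19.78 m/s

First find α: α = ln(V₂/V₁)/ln(z₂/z₁) = ln(17.8/10.9)/ln(151.0/20.0) = 0.49044/2.02155 = 0.2426
Extrapolate from 151.0 m to 233.0 m: V₃ = 17.8 × (233.0/151.0)^0.2426 = 17.8 × 1.1110 = 19.7752 m/s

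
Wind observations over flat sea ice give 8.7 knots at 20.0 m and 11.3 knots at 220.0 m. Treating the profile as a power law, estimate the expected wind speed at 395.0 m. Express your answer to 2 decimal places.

First find α: α = ln(V₂/V₁)/ln(z₂/z₁) = ln(11.3/8.7)/ln(220.0/20.0) = 0.26148/2.39790 = 0.1090
Extrapolate from 220.0 m to 395.0 m: V₃ = 11.3 × (395.0/220.0)^0.1090 = 11.3 × 1.0659 = 12.0447 knots

12.04 knots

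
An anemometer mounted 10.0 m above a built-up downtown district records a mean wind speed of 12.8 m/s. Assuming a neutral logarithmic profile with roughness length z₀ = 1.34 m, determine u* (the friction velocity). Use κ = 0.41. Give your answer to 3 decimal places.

u* ≈ 2.611 m/s

Log law: V(z) = (u*/κ) · ln(z/z₀) ⇒ u* = κ · V / ln(z/z₀)
u* = 0.41 × 12.8 / ln(10.0/1.34) = 0.41 × 12.8 / 2.0099
   = 5.2480 / 2.0099 = 2.6111 m/s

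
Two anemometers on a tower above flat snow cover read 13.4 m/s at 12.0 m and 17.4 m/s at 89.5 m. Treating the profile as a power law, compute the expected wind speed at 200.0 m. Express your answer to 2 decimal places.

First find α: α = ln(V₂/V₁)/ln(z₂/z₁) = ln(17.4/13.4)/ln(89.5/12.0) = 0.26122/2.00933 = 0.1300
Extrapolate from 89.5 m to 200.0 m: V₃ = 17.4 × (200.0/89.5)^0.1300 = 17.4 × 1.1102 = 19.3173 m/s

19.32 m/s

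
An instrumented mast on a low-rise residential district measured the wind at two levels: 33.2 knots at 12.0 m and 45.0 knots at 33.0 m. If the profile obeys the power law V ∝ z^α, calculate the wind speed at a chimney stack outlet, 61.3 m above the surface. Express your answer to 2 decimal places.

54.21 knots

First find α: α = ln(V₂/V₁)/ln(z₂/z₁) = ln(45.0/33.2)/ln(33.0/12.0) = 0.30411/1.01160 = 0.3006
Extrapolate from 33.0 m to 61.3 m: V₃ = 45.0 × (61.3/33.0)^0.3006 = 45.0 × 1.2046 = 54.2082 knots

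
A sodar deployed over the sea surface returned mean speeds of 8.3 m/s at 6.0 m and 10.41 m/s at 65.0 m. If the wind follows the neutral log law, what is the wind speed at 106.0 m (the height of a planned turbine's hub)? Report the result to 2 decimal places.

Log law: V ∝ ln(z/z₀). From the pair, with r = V₁/V₂ = 0.79731,
ln z₀ = (ln z₁ − r·ln z₂)/(1 − r) = (1.7918 − 0.79731×4.1744)/0.20269 = -7.5807 → z₀ = 0.0005102 m
V₃ = V₁ · ln(z₃/z₀)/ln(z₁/z₀) = 8.3 × 12.2441/9.3724 = 10.8431 m/s

10.84 m/s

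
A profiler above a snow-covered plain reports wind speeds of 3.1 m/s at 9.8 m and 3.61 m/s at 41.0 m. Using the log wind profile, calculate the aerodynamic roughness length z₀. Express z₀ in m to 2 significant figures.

Log law: V(z) ∝ ln(z/z₀). With r = V₁/V₂ = 3.1/3.61 = 0.85873,
r · ln(z₂/z₀) = ln(z₁/z₀) ⇒ ln z₀ = (ln z₁ − r·ln z₂)/(1 − r)
ln z₀ = (2.28238 − 0.85873×3.71357) / 0.14127 = -6.4170
z₀ = exp(-6.4170) = 0.001634 m

z₀ ≈ 0.0016 m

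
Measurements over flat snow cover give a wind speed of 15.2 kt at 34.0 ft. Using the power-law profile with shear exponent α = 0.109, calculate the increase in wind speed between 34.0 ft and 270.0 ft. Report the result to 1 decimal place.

Power law: V₂ = V₁ · (z₂/z₁)^α = 15.2 × (7.9412)^0.109 = 19.0516 kt
ΔV = 19.0516 − 15.2 = 3.8516 kt

3.9 kt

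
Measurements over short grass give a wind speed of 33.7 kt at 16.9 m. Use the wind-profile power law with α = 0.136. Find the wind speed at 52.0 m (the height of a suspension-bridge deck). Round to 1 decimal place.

39.3 kt

Power-law profile: V₂ = V₁ · (z₂/z₁)^α
V₂ = 33.7 × (52.0/16.9)^0.136 = 33.7 × (3.0769)^0.136
    = 33.7 × 1.1652 = 39.2657 kt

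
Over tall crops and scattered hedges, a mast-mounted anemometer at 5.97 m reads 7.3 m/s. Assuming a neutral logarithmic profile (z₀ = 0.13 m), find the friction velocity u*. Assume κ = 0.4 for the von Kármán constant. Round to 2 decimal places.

Log law: V(z) = (u*/κ) · ln(z/z₀) ⇒ u* = κ · V / ln(z/z₀)
u* = 0.4 × 7.3 / ln(5.97/0.13) = 0.4 × 7.3 / 3.8270
   = 2.9200 / 3.8270 = 0.7630 m/s

u* ≈ 0.76 m/s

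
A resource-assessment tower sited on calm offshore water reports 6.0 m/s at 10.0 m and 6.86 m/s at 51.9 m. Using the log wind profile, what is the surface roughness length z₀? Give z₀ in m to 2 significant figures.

z₀ ≈ 0.00010 m

Log law: V(z) ∝ ln(z/z₀). With r = V₁/V₂ = 6.0/6.86 = 0.87464,
r · ln(z₂/z₀) = ln(z₁/z₀) ⇒ ln z₀ = (ln z₁ − r·ln z₂)/(1 − r)
ln z₀ = (2.30259 − 0.87464×3.94932) / 0.12536 = -9.1863
z₀ = exp(-9.1863) = 0.0001024 m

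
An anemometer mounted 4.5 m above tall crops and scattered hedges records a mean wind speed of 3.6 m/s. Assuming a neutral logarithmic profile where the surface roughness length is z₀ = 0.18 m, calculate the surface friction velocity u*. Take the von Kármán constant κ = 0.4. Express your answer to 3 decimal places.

Log law: V(z) = (u*/κ) · ln(z/z₀) ⇒ u* = κ · V / ln(z/z₀)
u* = 0.4 × 3.6 / ln(4.5/0.18) = 0.4 × 3.6 / 3.2189
   = 1.4400 / 3.2189 = 0.4474 m/s

u* ≈ 0.447 m/s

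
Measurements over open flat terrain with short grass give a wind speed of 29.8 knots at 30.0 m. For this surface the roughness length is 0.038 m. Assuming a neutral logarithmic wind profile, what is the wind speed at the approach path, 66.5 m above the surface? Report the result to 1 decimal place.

Log law: V(z) ∝ ln(z/z₀), so V₂/V₁ = ln(z₂/z₀) / ln(z₁/z₀).
ln(66.5/0.038) = 7.4674, ln(30.0/0.038) = 6.6714
V₂ = 29.8 × 7.4674/6.6714 = 29.8 × 1.1193 = 33.3556 knots

33.4 knots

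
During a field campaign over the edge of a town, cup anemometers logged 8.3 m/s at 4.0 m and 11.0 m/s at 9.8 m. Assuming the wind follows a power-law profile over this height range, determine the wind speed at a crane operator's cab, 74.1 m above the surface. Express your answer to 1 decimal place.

First find α: α = ln(V₂/V₁)/ln(z₂/z₁) = ln(11.0/8.3)/ln(9.8/4.0) = 0.28164/0.89609 = 0.3143
Extrapolate from 9.8 m to 74.1 m: V₃ = 11.0 × (74.1/9.8)^0.3143 = 11.0 × 1.8886 = 20.7746 m/s

20.8 m/s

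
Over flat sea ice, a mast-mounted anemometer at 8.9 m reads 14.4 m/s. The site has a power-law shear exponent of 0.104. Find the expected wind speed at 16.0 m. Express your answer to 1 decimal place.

Power-law profile: V₂ = V₁ · (z₂/z₁)^α
V₂ = 14.4 × (16.0/8.9)^0.104 = 14.4 × (1.7978)^0.104
    = 14.4 × 1.0629 = 15.3057 m/s

15.3 m/s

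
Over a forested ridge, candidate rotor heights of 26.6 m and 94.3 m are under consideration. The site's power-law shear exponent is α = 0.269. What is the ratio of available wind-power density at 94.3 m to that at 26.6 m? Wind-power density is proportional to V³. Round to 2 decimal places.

Speed ratio: V_B/V_A = (z_B/z_A)^α = (94.3/26.6)^0.269 = (3.5451)^0.269 = 1.40556
Power-density ratio: P_B/P_A = (V_B/V_A)³ = (1.40556)³ = 2.77684

2.78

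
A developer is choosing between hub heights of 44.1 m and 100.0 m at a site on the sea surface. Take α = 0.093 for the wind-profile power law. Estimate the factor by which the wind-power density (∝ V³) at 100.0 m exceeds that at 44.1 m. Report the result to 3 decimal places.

1.257

Speed ratio: V_B/V_A = (z_B/z_A)^α = (100.0/44.1)^0.093 = (2.2676)^0.093 = 1.07911
Power-density ratio: P_B/P_A = (V_B/V_A)³ = (1.07911)³ = 1.25661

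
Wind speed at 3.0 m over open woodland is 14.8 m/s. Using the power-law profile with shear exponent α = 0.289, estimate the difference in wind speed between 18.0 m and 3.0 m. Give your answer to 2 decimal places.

10.04 m/s

Power law: V₂ = V₁ · (z₂/z₁)^α = 14.8 × (6.0000)^0.289 = 24.8398 m/s
ΔV = 24.8398 − 14.8 = 10.0398 m/s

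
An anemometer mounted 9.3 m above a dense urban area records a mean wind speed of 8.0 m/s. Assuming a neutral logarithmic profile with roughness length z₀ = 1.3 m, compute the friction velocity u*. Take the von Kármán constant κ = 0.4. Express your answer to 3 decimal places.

u* ≈ 1.626 m/s

Log law: V(z) = (u*/κ) · ln(z/z₀) ⇒ u* = κ · V / ln(z/z₀)
u* = 0.4 × 8.0 / ln(9.3/1.3) = 0.4 × 8.0 / 1.9677
   = 3.2000 / 1.9677 = 1.6263 m/s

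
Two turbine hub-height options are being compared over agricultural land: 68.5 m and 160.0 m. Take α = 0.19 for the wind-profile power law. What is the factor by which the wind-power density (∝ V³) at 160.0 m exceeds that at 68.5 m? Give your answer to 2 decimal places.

Speed ratio: V_B/V_A = (z_B/z_A)^α = (160.0/68.5)^0.19 = (2.3358)^0.19 = 1.17490
Power-density ratio: P_B/P_A = (V_B/V_A)³ = (1.17490)³ = 1.62183

1.62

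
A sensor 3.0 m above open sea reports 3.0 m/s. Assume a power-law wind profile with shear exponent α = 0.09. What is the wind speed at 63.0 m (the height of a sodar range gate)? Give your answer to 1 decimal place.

Power-law profile: V₂ = V₁ · (z₂/z₁)^α
V₂ = 3.0 × (63.0/3.0)^0.09 = 3.0 × (21.0000)^0.09
    = 3.0 × 1.3152 = 3.9457 m/s

3.9 m/s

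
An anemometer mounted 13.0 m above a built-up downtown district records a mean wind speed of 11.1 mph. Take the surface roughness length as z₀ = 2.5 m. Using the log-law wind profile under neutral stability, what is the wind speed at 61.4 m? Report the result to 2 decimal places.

21.55 mph

Log law: V(z) ∝ ln(z/z₀), so V₂/V₁ = ln(z₂/z₀) / ln(z₁/z₀).
ln(61.4/2.5) = 3.2011, ln(13.0/2.5) = 1.6487
V₂ = 11.1 × 3.2011/1.6487 = 11.1 × 1.9417 = 21.5523 mph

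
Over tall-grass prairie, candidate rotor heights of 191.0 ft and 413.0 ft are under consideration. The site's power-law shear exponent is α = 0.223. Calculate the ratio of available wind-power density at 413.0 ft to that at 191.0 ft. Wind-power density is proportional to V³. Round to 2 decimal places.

Speed ratio: V_B/V_A = (z_B/z_A)^α = (413.0/191.0)^0.223 = (2.1623)^0.223 = 1.18764
Power-density ratio: P_B/P_A = (V_B/V_A)³ = (1.18764)³ = 1.67517

1.68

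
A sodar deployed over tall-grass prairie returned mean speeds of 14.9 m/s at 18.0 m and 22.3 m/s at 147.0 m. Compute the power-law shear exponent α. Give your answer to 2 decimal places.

Power law: V₂/V₁ = (z₂/z₁)^α ⇒ α = ln(V₂/V₁) / ln(z₂/z₁)
α = ln(22.3/14.9) / ln(147.0/18.0) = ln(1.4966) / ln(8.1667)
  = 0.40323 / 2.10006 = 0.19201

α ≈ 0.19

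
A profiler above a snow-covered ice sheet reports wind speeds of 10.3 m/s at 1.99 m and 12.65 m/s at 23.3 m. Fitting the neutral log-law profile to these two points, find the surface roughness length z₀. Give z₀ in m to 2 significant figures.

z₀ ≈ 0.000041 m

Log law: V(z) ∝ ln(z/z₀). With r = V₁/V₂ = 10.3/12.65 = 0.81423,
r · ln(z₂/z₀) = ln(z₁/z₀) ⇒ ln z₀ = (ln z₁ − r·ln z₂)/(1 − r)
ln z₀ = (0.68813 − 0.81423×3.14845) / 0.18577 = -10.0954
z₀ = exp(-10.0954) = 0.00004127 m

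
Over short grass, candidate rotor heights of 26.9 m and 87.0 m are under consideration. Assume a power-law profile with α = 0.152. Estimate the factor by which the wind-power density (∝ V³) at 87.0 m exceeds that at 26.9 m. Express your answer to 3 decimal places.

Speed ratio: V_B/V_A = (z_B/z_A)^α = (87.0/26.9)^0.152 = (3.2342)^0.152 = 1.19532
Power-density ratio: P_B/P_A = (V_B/V_A)³ = (1.19532)³ = 1.70787

1.708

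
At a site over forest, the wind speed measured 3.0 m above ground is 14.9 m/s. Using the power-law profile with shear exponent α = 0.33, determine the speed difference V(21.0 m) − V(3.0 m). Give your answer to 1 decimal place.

Power law: V₂ = V₁ · (z₂/z₁)^α = 14.9 × (7.0000)^0.33 = 28.3184 m/s
ΔV = 28.3184 − 14.9 = 13.4184 m/s

13.4 m/s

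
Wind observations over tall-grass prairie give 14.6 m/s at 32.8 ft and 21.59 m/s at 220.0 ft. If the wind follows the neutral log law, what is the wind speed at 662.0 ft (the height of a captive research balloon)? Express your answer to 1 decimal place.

25.6 m/s

Log law: V ∝ ln(z/z₀). From the pair, with r = V₁/V₂ = 0.67624,
ln z₀ = (ln z₁ − r·ln z₂)/(1 − r) = (3.4904 − 0.67624×5.3936)/0.32376 = -0.4848 → z₀ = 0.6158 ft
V₃ = V₁ · ln(z₃/z₀)/ln(z₁/z₀) = 14.6 × 6.9800/3.9752 = 25.6361 m/s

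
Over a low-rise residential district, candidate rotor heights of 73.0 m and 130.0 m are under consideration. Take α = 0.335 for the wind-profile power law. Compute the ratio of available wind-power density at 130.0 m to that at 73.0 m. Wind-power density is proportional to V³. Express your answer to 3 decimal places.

Speed ratio: V_B/V_A = (z_B/z_A)^α = (130.0/73.0)^0.335 = (1.7808)^0.335 = 1.21327
Power-density ratio: P_B/P_A = (V_B/V_A)³ = (1.21327)³ = 1.78597

1.786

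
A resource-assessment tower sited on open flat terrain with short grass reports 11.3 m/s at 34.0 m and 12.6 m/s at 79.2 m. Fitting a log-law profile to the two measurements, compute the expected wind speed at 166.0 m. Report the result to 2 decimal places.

13.74 m/s

Log law: V ∝ ln(z/z₀). From the pair, with r = V₁/V₂ = 0.89683,
ln z₀ = (ln z₁ − r·ln z₂)/(1 − r) = (3.5264 − 0.89683×4.3720)/0.10317 = -3.8240 → z₀ = 0.02184 m
V₃ = V₁ · ln(z₃/z₀)/ln(z₁/z₀) = 11.3 × 8.9360/7.3504 = 13.7377 m/s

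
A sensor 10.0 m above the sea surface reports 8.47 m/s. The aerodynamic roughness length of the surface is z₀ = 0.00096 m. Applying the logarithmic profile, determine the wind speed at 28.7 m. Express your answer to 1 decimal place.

Log law: V(z) ∝ ln(z/z₀), so V₂/V₁ = ln(z₂/z₀) / ln(z₁/z₀).
ln(28.7/0.00096) = 10.3055, ln(10.0/0.00096) = 9.2512
V₂ = 8.47 × 10.3055/9.2512 = 8.47 × 1.1140 = 9.4353 m/s

9.4 m/s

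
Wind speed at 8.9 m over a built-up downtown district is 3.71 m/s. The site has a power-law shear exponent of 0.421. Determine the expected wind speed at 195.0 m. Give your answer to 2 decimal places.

Power-law profile: V₂ = V₁ · (z₂/z₁)^α
V₂ = 3.71 × (195.0/8.9)^0.421 = 3.71 × (21.9101)^0.421
    = 3.71 × 3.6678 = 13.6077 m/s

13.61 m/s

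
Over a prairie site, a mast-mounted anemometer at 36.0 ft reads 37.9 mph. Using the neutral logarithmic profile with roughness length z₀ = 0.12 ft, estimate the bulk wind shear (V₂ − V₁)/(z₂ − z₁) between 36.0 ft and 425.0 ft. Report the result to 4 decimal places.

0.0422 mph/ft

Log law: V₂ = V₁ · ln(z₂/z₀)/ln(z₁/z₀) = 37.9 × 8.1724/5.7038 = 54.3029 mph
ΔV/Δz = (54.3029 − 37.9)/(425.0 − 36.0) = 16.4029/389.0000 = 0.04217 mph/ft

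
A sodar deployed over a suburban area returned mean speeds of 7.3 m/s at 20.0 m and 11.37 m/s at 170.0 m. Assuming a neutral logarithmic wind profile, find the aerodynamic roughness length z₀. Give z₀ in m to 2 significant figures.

z₀ ≈ 0.43 m

Log law: V(z) ∝ ln(z/z₀). With r = V₁/V₂ = 7.3/11.37 = 0.64204,
r · ln(z₂/z₀) = ln(z₁/z₀) ⇒ ln z₀ = (ln z₁ − r·ln z₂)/(1 − r)
ln z₀ = (2.99573 − 0.64204×5.13580) / 0.35796 = -0.8427
z₀ = exp(-0.8427) = 0.4305 m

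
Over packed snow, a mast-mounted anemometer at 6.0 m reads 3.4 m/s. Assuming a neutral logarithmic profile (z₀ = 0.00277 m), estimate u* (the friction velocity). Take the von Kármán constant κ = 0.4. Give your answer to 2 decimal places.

Log law: V(z) = (u*/κ) · ln(z/z₀) ⇒ u* = κ · V / ln(z/z₀)
u* = 0.4 × 3.4 / ln(6.0/0.00277) = 0.4 × 3.4 / 7.6807
   = 1.3600 / 7.6807 = 0.1771 m/s

u* ≈ 0.18 m/s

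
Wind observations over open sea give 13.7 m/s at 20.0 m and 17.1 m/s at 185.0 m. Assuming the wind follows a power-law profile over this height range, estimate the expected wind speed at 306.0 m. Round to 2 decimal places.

17.98 m/s

First find α: α = ln(V₂/V₁)/ln(z₂/z₁) = ln(17.1/13.7)/ln(185.0/20.0) = 0.22168/2.22462 = 0.0996
Extrapolate from 185.0 m to 306.0 m: V₃ = 17.1 × (306.0/185.0)^0.0996 = 17.1 × 1.0514 = 17.9794 m/s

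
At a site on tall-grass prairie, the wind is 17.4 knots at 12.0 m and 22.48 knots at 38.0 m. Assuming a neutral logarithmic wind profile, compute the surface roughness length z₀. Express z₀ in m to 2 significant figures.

z₀ ≈ 0.23 m

Log law: V(z) ∝ ln(z/z₀). With r = V₁/V₂ = 17.4/22.48 = 0.77402,
r · ln(z₂/z₀) = ln(z₁/z₀) ⇒ ln z₀ = (ln z₁ − r·ln z₂)/(1 − r)
ln z₀ = (2.48491 − 0.77402×3.63759) / 0.22598 = -1.4632
z₀ = exp(-1.4632) = 0.2315 m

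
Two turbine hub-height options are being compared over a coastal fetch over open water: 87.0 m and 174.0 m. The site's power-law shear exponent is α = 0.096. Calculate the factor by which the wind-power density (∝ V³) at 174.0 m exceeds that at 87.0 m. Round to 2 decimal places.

1.22

Speed ratio: V_B/V_A = (z_B/z_A)^α = (174.0/87.0)^0.096 = (2.0000)^0.096 = 1.06881
Power-density ratio: P_B/P_A = (V_B/V_A)³ = (1.06881)³ = 1.22095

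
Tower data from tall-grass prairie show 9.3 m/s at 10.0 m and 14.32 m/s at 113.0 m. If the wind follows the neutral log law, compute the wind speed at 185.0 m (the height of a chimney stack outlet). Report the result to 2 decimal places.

15.34 m/s

Log law: V ∝ ln(z/z₀). From the pair, with r = V₁/V₂ = 0.64944,
ln z₀ = (ln z₁ − r·ln z₂)/(1 − r) = (2.3026 − 0.64944×4.7274)/0.35056 = -2.1896 → z₀ = 0.1120 m
V₃ = V₁ · ln(z₃/z₀)/ln(z₁/z₀) = 9.3 × 7.4099/4.4922 = 15.3406 m/s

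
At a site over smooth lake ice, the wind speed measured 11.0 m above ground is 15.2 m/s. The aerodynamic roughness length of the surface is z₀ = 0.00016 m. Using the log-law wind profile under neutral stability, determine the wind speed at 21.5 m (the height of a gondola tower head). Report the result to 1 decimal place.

Log law: V(z) ∝ ln(z/z₀), so V₂/V₁ = ln(z₂/z₀) / ln(z₁/z₀).
ln(21.5/0.00016) = 11.8084, ln(11.0/0.00016) = 11.1382
V₂ = 15.2 × 11.8084/11.1382 = 15.2 × 1.0602 = 16.1145 m/s

16.1 m/s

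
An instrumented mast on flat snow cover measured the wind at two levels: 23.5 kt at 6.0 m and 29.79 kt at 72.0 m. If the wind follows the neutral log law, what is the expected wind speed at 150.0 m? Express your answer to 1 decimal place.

31.6 kt

Log law: V ∝ ln(z/z₀). From the pair, with r = V₁/V₂ = 0.78886,
ln z₀ = (ln z₁ − r·ln z₂)/(1 − r) = (1.7918 − 0.78886×4.2767)/0.21114 = -7.4921 → z₀ = 0.0005575 m
V₃ = V₁ · ln(z₃/z₀)/ln(z₁/z₀) = 23.5 × 12.5027/9.2838 = 31.6479 kt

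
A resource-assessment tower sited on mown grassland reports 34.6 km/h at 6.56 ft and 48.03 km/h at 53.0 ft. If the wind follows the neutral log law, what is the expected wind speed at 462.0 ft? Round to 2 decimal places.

Log law: V ∝ ln(z/z₀). From the pair, with r = V₁/V₂ = 0.72038,
ln z₀ = (ln z₁ − r·ln z₂)/(1 − r) = (1.8810 − 0.72038×3.9703)/0.27962 = -3.5017 → z₀ = 0.03015 ft
V₃ = V₁ · ln(z₃/z₀)/ln(z₁/z₀) = 34.6 × 9.6373/5.3827 = 61.9483 km/h

61.95 km/h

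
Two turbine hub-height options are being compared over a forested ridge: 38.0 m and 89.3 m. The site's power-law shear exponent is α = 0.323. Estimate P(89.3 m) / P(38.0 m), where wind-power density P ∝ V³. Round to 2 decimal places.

2.29

Speed ratio: V_B/V_A = (z_B/z_A)^α = (89.3/38.0)^0.323 = (2.3500)^0.323 = 1.31782
Power-density ratio: P_B/P_A = (V_B/V_A)³ = (1.31782)³ = 2.28857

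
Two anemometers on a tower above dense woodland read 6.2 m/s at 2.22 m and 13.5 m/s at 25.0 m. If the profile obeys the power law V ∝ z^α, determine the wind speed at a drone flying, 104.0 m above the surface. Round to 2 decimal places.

21.34 m/s

First find α: α = ln(V₂/V₁)/ln(z₂/z₁) = ln(13.5/6.2)/ln(25.0/2.22) = 0.77814/2.42137 = 0.3214
Extrapolate from 25.0 m to 104.0 m: V₃ = 13.5 × (104.0/25.0)^0.3214 = 13.5 × 1.5811 = 21.3446 m/s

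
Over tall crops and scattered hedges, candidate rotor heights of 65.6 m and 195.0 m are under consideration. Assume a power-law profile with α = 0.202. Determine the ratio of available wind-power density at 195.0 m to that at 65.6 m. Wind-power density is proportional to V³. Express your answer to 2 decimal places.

1.94

Speed ratio: V_B/V_A = (z_B/z_A)^α = (195.0/65.6)^0.202 = (2.9726)^0.202 = 1.24616
Power-density ratio: P_B/P_A = (V_B/V_A)³ = (1.24616)³ = 1.93516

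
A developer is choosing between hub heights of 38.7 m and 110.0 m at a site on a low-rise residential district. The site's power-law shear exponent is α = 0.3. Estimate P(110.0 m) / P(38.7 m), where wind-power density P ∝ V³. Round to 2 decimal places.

2.56

Speed ratio: V_B/V_A = (z_B/z_A)^α = (110.0/38.7)^0.3 = (2.8424)^0.3 = 1.36806
Power-density ratio: P_B/P_A = (V_B/V_A)³ = (1.36806)³ = 2.56043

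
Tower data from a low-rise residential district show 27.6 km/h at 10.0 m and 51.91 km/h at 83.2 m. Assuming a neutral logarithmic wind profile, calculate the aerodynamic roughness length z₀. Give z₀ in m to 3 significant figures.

Log law: V(z) ∝ ln(z/z₀). With r = V₁/V₂ = 27.6/51.91 = 0.53169,
r · ln(z₂/z₀) = ln(z₁/z₀) ⇒ ln z₀ = (ln z₁ − r·ln z₂)/(1 − r)
ln z₀ = (2.30259 − 0.53169×4.42125) / 0.46831 = -0.1028
z₀ = exp(-0.1028) = 0.9023 m

z₀ ≈ 0.902 m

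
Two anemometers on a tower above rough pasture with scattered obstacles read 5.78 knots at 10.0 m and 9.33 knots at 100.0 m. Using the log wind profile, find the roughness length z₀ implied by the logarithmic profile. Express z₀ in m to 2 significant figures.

z₀ ≈ 0.24 m

Log law: V(z) ∝ ln(z/z₀). With r = V₁/V₂ = 5.78/9.33 = 0.61951,
r · ln(z₂/z₀) = ln(z₁/z₀) ⇒ ln z₀ = (ln z₁ − r·ln z₂)/(1 − r)
ln z₀ = (2.30259 − 0.61951×4.60517) / 0.38049 = -1.4464
z₀ = exp(-1.4464) = 0.2354 m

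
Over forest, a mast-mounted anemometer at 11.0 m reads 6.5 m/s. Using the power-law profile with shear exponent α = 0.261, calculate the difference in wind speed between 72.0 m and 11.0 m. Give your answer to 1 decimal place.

Power law: V₂ = V₁ · (z₂/z₁)^α = 6.5 × (6.5455)^0.261 = 10.6139 m/s
ΔV = 10.6139 − 6.5 = 4.1139 m/s

4.1 m/s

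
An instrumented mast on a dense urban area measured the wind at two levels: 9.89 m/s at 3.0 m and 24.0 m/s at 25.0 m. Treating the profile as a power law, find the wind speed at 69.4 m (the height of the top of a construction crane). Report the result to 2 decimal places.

First find α: α = ln(V₂/V₁)/ln(z₂/z₁) = ln(24.0/9.89)/ln(25.0/3.0) = 0.88653/2.12026 = 0.4181
Extrapolate from 25.0 m to 69.4 m: V₃ = 24.0 × (69.4/25.0)^0.4181 = 24.0 × 1.5325 = 36.7803 m/s

36.78 m/s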